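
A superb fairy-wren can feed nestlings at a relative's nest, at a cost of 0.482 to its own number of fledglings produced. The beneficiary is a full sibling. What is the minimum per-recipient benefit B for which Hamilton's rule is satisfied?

0.964

r to a full sibling = 0.5 (full sibs share both parents — two paths of length 2: r = 2·(1/2)^2 = 1/2).
Hamilton's rule with n recipients of equal r: n·r·B > C, so B > C/(n·r) = 0.482/(1·0.5) = 0.964.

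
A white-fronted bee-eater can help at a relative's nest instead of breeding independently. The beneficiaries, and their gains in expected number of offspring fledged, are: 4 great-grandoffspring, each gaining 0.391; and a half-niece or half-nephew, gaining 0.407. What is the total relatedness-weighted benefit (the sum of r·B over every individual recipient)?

r to a great-grandoffspring = 0.125 (three parent–offspring links: r = (1/2)^3 = 1/8).
r to a half-niece or half-nephew = 0.125 (half-aunt/uncle↔niece/nephew: one path of length 3: r = (1/2)^3 = 1/8).
Summing one r·B term per recipient: 4·0.125·0.391 + 1·0.125·0.407 = 0.246375.

0.246375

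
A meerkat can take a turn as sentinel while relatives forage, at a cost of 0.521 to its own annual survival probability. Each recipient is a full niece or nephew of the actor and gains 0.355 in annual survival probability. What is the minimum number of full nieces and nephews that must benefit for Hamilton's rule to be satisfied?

r to a full niece or nephew = 0.25 (full aunt/uncle↔niece/nephew: two paths of length 3 through the shared grandparent pair: r = 2·(1/2)^3 = 1/4).
Hamilton's rule: n·r·B > C  ⇒  n > C/(r·B) = 0.521/(0.25·0.355) = 5.87.
The smallest integer exceeding 5.87 is 6.

6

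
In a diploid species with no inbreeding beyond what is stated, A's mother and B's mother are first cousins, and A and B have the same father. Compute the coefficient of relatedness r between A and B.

0.28125

With two independent routes of shared ancestry, r is the sum of the two contributions.
A and B are related in two ways: second cousins through their mothers (r = 1/32) and half-sibs through their shared father (r = 1/4).
r = 1/32 + 1/4 = 0.28125.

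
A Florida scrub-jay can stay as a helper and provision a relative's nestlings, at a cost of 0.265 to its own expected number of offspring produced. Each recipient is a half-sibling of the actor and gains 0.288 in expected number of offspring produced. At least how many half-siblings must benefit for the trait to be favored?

r to a half-sibling = 1/4 (half-sibs share one parent — one path of length 2: r = (1/2)^2 = 1/4).
Hamilton's rule: n·r·B > C  ⇒  n > C/(r·B) = 0.265/(0.25·0.288) = 3.681.
The smallest integer exceeding 3.681 is 4.

4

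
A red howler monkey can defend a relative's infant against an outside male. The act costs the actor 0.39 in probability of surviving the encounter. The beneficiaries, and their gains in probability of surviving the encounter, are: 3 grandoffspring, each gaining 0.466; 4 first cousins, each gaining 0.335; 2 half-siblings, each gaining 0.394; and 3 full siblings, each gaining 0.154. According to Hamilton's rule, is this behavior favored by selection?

Yes

Hamilton's rule: the trait is favored when the sum of r·B over every recipient exceeds the actor's cost C.
r to a grandoffspring = 1/4 (two parent–offspring links: r = (1/2)^2 = 1/4).
r to a first cousin = 1/8 (first cousins share one grandparent pair — two paths of length 4: r = 2·(1/2)^4 = 1/8).
r to a half-sibling = 1/4 (half-sibs share one parent — one path of length 2: r = (1/2)^2 = 1/4).
r to a full sibling = 1/2 (full sibs share both parents — two paths of length 2: r = 2·(1/2)^2 = 1/2).
Summing one r·B term per recipient: 3·0.25·0.466 + 4·0.125·0.335 + 2·0.25·0.394 + 3·0.5·0.154 = 0.945.
0.945 > 0.39: the indirect benefit exceeds the cost.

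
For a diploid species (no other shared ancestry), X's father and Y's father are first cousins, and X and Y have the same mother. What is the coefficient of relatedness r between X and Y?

0.28125

Independent pedigree routes through distinct common ancestors add.
X and Y are related in two ways: second cousins through their fathers (r = 1/32) and half-sibs through their shared mother (r = 1/4).
r = 1/32 + 1/4 = 0.28125.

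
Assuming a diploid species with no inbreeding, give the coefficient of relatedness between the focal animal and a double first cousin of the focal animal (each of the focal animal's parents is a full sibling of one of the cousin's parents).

0.25

Each parent–offspring link contributes a factor of 1/2, and independent paths through distinct common ancestors add.
Double first cousins share both grandparent pairs — four paths of length 4: r = 4·(1/2)^4 = 1/4.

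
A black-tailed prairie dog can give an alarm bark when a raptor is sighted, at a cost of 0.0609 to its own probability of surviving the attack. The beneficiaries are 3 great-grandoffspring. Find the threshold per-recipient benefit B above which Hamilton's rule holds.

r to a great-grandoffspring = 1/8 (three parent–offspring links: r = (1/2)^3 = 1/8).
Hamilton's rule with n recipients of equal r: n·r·B > C, so B > C/(n·r) = 0.0609/(3·0.125) = 0.1624.

0.1624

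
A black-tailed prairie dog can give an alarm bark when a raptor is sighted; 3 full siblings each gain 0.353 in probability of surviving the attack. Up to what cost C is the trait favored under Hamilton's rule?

r to a full sibling = 0.5 (full sibs share both parents — two paths of length 2: r = 2·(1/2)^2 = 1/2).
Hamilton's rule: n·r·B > C, so the trait is favored while C < n·r·B = 3·0.5·0.353 = 0.5295.

0.5295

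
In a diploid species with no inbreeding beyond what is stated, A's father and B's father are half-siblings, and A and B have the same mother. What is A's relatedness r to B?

Wright's path rule: contributions from independent ancestry routes add.
A and B are related in two ways: half first cousins through their fathers (r = 1/16) and half-sibs through their shared mother (r = 1/4).
r = 1/16 + 1/4 = 0.3125.

0.3125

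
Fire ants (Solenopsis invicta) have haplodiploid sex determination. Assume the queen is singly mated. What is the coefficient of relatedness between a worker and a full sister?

Haplodiploid full sisters inherit their father's entire haploid genome identically (contributing 1/2) and on average half of their mother's contribution (1/2 · 1/2 = 1/4); r = 1/2 + 1/4 = 3/4.

0.75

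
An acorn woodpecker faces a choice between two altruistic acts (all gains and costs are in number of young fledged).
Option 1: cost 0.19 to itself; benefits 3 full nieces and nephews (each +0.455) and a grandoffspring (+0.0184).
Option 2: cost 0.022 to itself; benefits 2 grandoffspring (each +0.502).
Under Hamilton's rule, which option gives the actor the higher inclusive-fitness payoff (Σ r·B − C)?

Option 2

Option 1: r to a full niece or nephew = 0.25.
Option 1: r to a grandoffspring = 0.25.
Option 1: Σ r·B − C = (3·0.25·0.455 + 1·0.25·0.0184) − 0.19 = 0.15585.
Option 2: r to a grandoffspring = 0.25.
Option 2: Σ r·B − C = (2·0.25·0.502) − 0.022 = 0.229.
Option 2 has the higher net inclusive-fitness payoff.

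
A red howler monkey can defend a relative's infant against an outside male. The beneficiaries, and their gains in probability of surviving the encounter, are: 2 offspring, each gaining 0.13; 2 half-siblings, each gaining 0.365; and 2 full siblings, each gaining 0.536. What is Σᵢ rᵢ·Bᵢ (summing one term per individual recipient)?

r to an offspring = 0.5 (one parent–offspring link: r = (1/2)^1 = 1/2).
r to a half-sibling = 1/4 (half-sibs share one parent — one path of length 2: r = (1/2)^2 = 1/4).
r to a full sibling = 0.5 (full sibs share both parents — two paths of length 2: r = 2·(1/2)^2 = 1/2).
Summing one r·B term per recipient: 2·0.5·0.13 + 2·0.25·0.365 + 2·0.5·0.536 = 0.8485.

0.8485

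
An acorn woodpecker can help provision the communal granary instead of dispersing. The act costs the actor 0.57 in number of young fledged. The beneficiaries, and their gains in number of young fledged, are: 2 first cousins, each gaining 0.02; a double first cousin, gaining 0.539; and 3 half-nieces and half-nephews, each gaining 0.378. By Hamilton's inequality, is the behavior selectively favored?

No

Hamilton's rule: the trait is favored when the sum of r·B over every recipient exceeds the actor's cost C.
r to a first cousin = 1/8 (first cousins share one grandparent pair — two paths of length 4: r = 2·(1/2)^4 = 1/8).
r to a double first cousin = 0.25 (double first cousins share both grandparent pairs — four paths of length 4: r = 4·(1/2)^4 = 1/4).
r to a half-niece or half-nephew = 1/8 (half-aunt/uncle↔niece/nephew: one path of length 3: r = (1/2)^3 = 1/8).
Summing one r·B term per recipient: 2·0.125·0.02 + 1·0.25·0.539 + 3·0.125·0.378 = 0.2815.
0.2815 < 0.57: the indirect benefit is less than the cost.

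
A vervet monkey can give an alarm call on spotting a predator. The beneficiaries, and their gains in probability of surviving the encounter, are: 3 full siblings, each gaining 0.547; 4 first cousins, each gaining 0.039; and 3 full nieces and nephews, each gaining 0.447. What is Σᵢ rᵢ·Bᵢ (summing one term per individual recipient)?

1.17525

r to a full sibling = 1/2 (full sibs share both parents — two paths of length 2: r = 2·(1/2)^2 = 1/2).
r to a first cousin = 0.125 (first cousins share one grandparent pair — two paths of length 4: r = 2·(1/2)^4 = 1/8).
r to a full niece or nephew = 0.25 (full aunt/uncle↔niece/nephew: two paths of length 3 through the shared grandparent pair: r = 2·(1/2)^3 = 1/4).
Summing one r·B term per recipient: 3·0.5·0.547 + 4·0.125·0.039 + 3·0.25·0.447 = 1.17525.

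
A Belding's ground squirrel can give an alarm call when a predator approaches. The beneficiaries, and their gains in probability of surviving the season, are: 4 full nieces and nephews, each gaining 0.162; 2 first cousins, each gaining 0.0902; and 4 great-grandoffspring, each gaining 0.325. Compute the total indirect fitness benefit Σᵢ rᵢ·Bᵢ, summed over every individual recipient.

0.34705

r to a full niece or nephew = 1/4 (full aunt/uncle↔niece/nephew: two paths of length 3 through the shared grandparent pair: r = 2·(1/2)^3 = 1/4).
r to a first cousin = 1/8 (first cousins share one grandparent pair — two paths of length 4: r = 2·(1/2)^4 = 1/8).
r to a great-grandoffspring = 1/8 (three parent–offspring links: r = (1/2)^3 = 1/8).
Summing one r·B term per recipient: 4·0.25·0.162 + 2·0.125·0.0902 + 4·0.125·0.325 = 0.34705.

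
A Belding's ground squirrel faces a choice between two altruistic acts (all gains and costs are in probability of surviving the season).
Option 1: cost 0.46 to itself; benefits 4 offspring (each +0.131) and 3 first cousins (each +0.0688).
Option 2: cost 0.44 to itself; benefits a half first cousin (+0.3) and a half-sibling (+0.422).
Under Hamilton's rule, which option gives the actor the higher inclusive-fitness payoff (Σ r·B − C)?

Option 1: r to an offspring = 0.5.
Option 1: r to a first cousin = 0.125.
Option 1: Σ r·B − C = (4·0.5·0.131 + 3·0.125·0.0688) − 0.46 = -0.1722.
Option 2: r to a half first cousin = 0.0625.
Option 2: r to a half-sibling = 0.25.
Option 2: Σ r·B − C = (1·0.0625·0.3 + 1·0.25·0.422) − 0.44 = -0.31575.
Option 1 has the higher net inclusive-fitness payoff.

Option 1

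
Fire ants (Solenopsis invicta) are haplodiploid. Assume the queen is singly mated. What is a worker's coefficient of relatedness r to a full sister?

0.75

Haplodiploid full sisters inherit their father's entire haploid genome identically (contributing 1/2) and on average half of their mother's contribution (1/2 · 1/2 = 1/4); r = 1/2 + 1/4 = 3/4.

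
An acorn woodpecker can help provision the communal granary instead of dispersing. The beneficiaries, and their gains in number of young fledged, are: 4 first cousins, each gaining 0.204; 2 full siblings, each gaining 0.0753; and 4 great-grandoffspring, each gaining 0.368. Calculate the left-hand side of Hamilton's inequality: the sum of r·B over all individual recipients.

r to a first cousin = 1/8 (first cousins share one grandparent pair — two paths of length 4: r = 2·(1/2)^4 = 1/8).
r to a full sibling = 0.5 (full sibs share both parents — two paths of length 2: r = 2·(1/2)^2 = 1/2).
r to a great-grandoffspring = 0.125 (three parent–offspring links: r = (1/2)^3 = 1/8).
Summing one r·B term per recipient: 4·0.125·0.204 + 2·0.5·0.0753 + 4·0.125·0.368 = 0.3613.

0.3613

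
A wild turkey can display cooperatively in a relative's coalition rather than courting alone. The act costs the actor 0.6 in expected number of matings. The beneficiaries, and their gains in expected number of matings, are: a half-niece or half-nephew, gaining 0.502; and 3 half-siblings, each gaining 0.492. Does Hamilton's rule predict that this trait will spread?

Hamilton's rule: the trait is favored when the sum of r·B over every recipient exceeds the actor's cost C.
r to a half-niece or half-nephew = 1/8 (half-aunt/uncle↔niece/nephew: one path of length 3: r = (1/2)^3 = 1/8).
r to a half-sibling = 0.25 (half-sibs share one parent — one path of length 2: r = (1/2)^2 = 1/4).
Summing one r·B term per recipient: 1·0.125·0.502 + 3·0.25·0.492 = 0.43175.
0.43175 < 0.6: the indirect benefit is less than the cost.

No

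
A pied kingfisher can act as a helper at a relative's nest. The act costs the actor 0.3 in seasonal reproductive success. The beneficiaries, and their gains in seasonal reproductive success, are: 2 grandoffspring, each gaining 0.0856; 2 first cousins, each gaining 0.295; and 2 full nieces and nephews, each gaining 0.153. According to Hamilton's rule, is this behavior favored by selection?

No

Hamilton's rule: the trait is favored when the sum of r·B over every recipient exceeds the actor's cost C.
r to a grandoffspring = 0.25 (two parent–offspring links: r = (1/2)^2 = 1/4).
r to a first cousin = 0.125 (first cousins share one grandparent pair — two paths of length 4: r = 2·(1/2)^4 = 1/8).
r to a full niece or nephew = 0.25 (full aunt/uncle↔niece/nephew: two paths of length 3 through the shared grandparent pair: r = 2·(1/2)^3 = 1/4).
Summing one r·B term per recipient: 2·0.25·0.0856 + 2·0.125·0.295 + 2·0.25·0.153 = 0.19305.
0.19305 < 0.3: the indirect benefit is less than the cost.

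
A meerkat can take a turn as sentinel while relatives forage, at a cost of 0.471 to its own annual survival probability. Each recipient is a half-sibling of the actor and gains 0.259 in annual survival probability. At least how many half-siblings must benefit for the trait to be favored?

8

r to a half-sibling = 0.25 (half-sibs share one parent — one path of length 2: r = (1/2)^2 = 1/4).
Hamilton's rule: n·r·B > C  ⇒  n > C/(r·B) = 0.471/(0.25·0.259) = 7.274.
The smallest integer exceeding 7.274 is 8.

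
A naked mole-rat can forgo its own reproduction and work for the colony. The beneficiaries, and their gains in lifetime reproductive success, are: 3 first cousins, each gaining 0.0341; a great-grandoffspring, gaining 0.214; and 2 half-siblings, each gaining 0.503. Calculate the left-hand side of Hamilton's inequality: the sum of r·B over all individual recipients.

r to a first cousin = 1/8 (first cousins share one grandparent pair — two paths of length 4: r = 2·(1/2)^4 = 1/8).
r to a great-grandoffspring = 1/8 (three parent–offspring links: r = (1/2)^3 = 1/8).
r to a half-sibling = 1/4 (half-sibs share one parent — one path of length 2: r = (1/2)^2 = 1/4).
Summing one r·B term per recipient: 3·0.125·0.0341 + 1·0.125·0.214 + 2·0.25·0.503 = 0.2910375.

0.2910375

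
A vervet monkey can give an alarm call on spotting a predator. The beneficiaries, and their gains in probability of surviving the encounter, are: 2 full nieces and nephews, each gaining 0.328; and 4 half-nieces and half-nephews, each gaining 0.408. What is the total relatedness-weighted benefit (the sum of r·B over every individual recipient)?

r to a full niece or nephew = 0.25 (full aunt/uncle↔niece/nephew: two paths of length 3 through the shared grandparent pair: r = 2·(1/2)^3 = 1/4).
r to a half-niece or half-nephew = 0.125 (half-aunt/uncle↔niece/nephew: one path of length 3: r = (1/2)^3 = 1/8).
Summing one r·B term per recipient: 2·0.25·0.328 + 4·0.125·0.408 = 0.368.

0.368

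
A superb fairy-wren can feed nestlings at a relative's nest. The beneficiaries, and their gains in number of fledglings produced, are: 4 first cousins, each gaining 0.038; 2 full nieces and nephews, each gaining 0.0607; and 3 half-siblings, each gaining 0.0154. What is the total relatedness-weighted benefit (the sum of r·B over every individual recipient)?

r to a first cousin = 0.125 (first cousins share one grandparent pair — two paths of length 4: r = 2·(1/2)^4 = 1/8).
r to a full niece or nephew = 0.25 (full aunt/uncle↔niece/nephew: two paths of length 3 through the shared grandparent pair: r = 2·(1/2)^3 = 1/4).
r to a half-sibling = 0.25 (half-sibs share one parent — one path of length 2: r = (1/2)^2 = 1/4).
Summing one r·B term per recipient: 4·0.125·0.038 + 2·0.25·0.0607 + 3·0.25·0.0154 = 0.0609.

0.0609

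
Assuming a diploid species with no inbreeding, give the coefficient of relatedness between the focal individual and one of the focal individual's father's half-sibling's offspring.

0.0625

Each parent–offspring link contributes a factor of 1/2, and independent paths through distinct common ancestors add.
Half first cousins share one grandparent — one path of length 4: r = (1/2)^4 = 1/16.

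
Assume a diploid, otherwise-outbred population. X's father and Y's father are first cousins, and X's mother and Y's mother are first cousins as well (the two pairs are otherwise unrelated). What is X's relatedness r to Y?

0.0625

Wright's path rule: contributions from independent ancestry routes add.
X and Y are related in two ways: second cousins through their fathers (r = 1/32) and second cousins through their mothers (r = 1/32).
r = 1/32 + 1/32 = 0.0625.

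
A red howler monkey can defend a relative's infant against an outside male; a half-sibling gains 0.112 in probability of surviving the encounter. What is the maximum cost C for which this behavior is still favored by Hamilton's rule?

r to a half-sibling = 0.25 (half-sibs share one parent — one path of length 2: r = (1/2)^2 = 1/4).
Hamilton's rule: n·r·B > C, so the trait is favored while C < n·r·B = 1·0.25·0.112 = 0.028.

0.028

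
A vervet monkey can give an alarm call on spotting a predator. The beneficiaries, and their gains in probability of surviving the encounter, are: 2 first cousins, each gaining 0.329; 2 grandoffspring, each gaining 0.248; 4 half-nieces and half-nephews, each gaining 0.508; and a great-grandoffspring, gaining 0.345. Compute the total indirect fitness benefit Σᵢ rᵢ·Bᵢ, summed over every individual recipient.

r to a first cousin = 0.125 (first cousins share one grandparent pair — two paths of length 4: r = 2·(1/2)^4 = 1/8).
r to a grandoffspring = 0.25 (two parent–offspring links: r = (1/2)^2 = 1/4).
r to a half-niece or half-nephew = 1/8 (half-aunt/uncle↔niece/nephew: one path of length 3: r = (1/2)^3 = 1/8).
r to a great-grandoffspring = 0.125 (three parent–offspring links: r = (1/2)^3 = 1/8).
Summing one r·B term per recipient: 2·0.125·0.329 + 2·0.25·0.248 + 4·0.125·0.508 + 1·0.125·0.345 = 0.503375.

0.503375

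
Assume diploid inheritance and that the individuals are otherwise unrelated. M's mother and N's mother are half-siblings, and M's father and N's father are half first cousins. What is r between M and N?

0.078125

Independent pedigree routes through distinct common ancestors add.
M and N are related in two ways: half first cousins through their mothers (r = 1/16) and half second cousins through their fathers (r = 1/64).
r = 1/16 + 1/64 = 5/64 = 0.078125.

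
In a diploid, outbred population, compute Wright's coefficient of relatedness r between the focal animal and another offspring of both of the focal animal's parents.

0.5

Each parent–offspring link contributes a factor of 1/2, and independent paths through distinct common ancestors add.
Full sibs share both parents — two paths of length 2: r = 2·(1/2)^2 = 1/2.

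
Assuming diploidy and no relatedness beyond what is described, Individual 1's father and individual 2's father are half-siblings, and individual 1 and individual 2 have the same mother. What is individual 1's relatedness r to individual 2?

0.3125

Wright's path rule: contributions from independent ancestry routes add.
Individual 1 and individual 2 are related in two ways: half first cousins through their fathers (r = 1/16) and half-sibs through their shared mother (r = 1/4).
r = 1/16 + 1/4 = 0.3125.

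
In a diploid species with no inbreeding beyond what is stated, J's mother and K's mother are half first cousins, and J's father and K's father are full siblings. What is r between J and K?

Independent pedigree routes through distinct common ancestors add.
J and K are related in two ways: half second cousins through their mothers (r = 1/64) and first cousins through their fathers (r = 1/8).
r = 1/64 + 1/8 = 9/64 = 0.140625.

0.140625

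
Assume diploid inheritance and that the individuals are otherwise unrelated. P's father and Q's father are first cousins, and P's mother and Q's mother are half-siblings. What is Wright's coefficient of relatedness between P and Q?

0.09375

Independent pedigree routes through distinct common ancestors add.
P and Q are related in two ways: second cousins through their fathers (r = 1/32) and half first cousins through their mothers (r = 1/16).
r = 1/32 + 1/16 = 0.09375.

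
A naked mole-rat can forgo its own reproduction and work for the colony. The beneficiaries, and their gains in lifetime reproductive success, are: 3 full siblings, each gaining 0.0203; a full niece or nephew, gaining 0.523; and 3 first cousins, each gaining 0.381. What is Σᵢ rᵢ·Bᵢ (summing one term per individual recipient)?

r to a full sibling = 0.5 (full sibs share both parents — two paths of length 2: r = 2·(1/2)^2 = 1/2).
r to a full niece or nephew = 1/4 (full aunt/uncle↔niece/nephew: two paths of length 3 through the shared grandparent pair: r = 2·(1/2)^3 = 1/4).
r to a first cousin = 1/8 (first cousins share one grandparent pair — two paths of length 4: r = 2·(1/2)^4 = 1/8).
Summing one r·B term per recipient: 3·0.5·0.0203 + 1·0.25·0.523 + 3·0.125·0.381 = 0.304075.

0.304075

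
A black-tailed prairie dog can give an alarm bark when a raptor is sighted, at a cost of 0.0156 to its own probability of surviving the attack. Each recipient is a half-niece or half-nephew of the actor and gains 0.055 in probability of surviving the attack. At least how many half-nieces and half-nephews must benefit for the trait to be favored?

3

r to a half-niece or half-nephew = 1/8 (half-aunt/uncle↔niece/nephew: one path of length 3: r = (1/2)^3 = 1/8).
Hamilton's rule: n·r·B > C  ⇒  n > C/(r·B) = 0.0156/(0.125·0.055) = 2.269.
The smallest integer exceeding 2.269 is 3.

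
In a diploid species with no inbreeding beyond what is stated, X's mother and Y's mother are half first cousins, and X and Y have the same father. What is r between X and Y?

Wright's path rule: contributions from independent ancestry routes add.
X and Y are related in two ways: half second cousins through their mothers (r = 1/64) and half-sibs through their shared father (r = 1/4).
r = 1/64 + 1/4 = 0.265625.

0.265625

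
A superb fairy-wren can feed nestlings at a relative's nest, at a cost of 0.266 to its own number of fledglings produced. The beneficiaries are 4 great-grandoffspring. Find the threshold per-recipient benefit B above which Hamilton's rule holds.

0.532

r to a great-grandoffspring = 0.125 (three parent–offspring links: r = (1/2)^3 = 1/8).
Hamilton's rule with n recipients of equal r: n·r·B > C, so B > C/(n·r) = 0.266/(4·0.125) = 0.532.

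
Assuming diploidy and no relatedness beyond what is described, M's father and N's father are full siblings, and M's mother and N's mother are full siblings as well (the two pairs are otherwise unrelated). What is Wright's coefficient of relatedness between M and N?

0.25

Independent pedigree routes through distinct common ancestors add.
M and N are related in two ways: first cousins through their fathers (r = 1/8) and first cousins through their mothers (r = 1/8) — i.e. double first cousins.
r = 1/8 + 1/8 = 0.25.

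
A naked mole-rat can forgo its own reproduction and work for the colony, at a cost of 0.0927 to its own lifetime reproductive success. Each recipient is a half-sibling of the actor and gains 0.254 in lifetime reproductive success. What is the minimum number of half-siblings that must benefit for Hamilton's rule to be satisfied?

2

r to a half-sibling = 1/4 (half-sibs share one parent — one path of length 2: r = (1/2)^2 = 1/4).
Hamilton's rule: n·r·B > C  ⇒  n > C/(r·B) = 0.0927/(0.25·0.254) = 1.46.
The smallest integer exceeding 1.46 is 2.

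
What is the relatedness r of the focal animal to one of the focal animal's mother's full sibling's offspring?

Each parent–offspring link contributes a factor of 1/2, and independent paths through distinct common ancestors add.
First cousins share one grandparent pair — two paths of length 4: r = 2·(1/2)^4 = 1/8.

0.125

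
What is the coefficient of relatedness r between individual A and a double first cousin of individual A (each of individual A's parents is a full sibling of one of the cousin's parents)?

Each parent–offspring link contributes a factor of 1/2, and independent paths through distinct common ancestors add.
Double first cousins share both grandparent pairs — four paths of length 4: r = 4·(1/2)^4 = 1/4.

0.25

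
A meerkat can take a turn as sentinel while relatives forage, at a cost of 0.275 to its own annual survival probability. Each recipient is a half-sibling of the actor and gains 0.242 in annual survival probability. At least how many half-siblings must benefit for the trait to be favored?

r to a half-sibling = 0.25 (half-sibs share one parent — one path of length 2: r = (1/2)^2 = 1/4).
Hamilton's rule: n·r·B > C  ⇒  n > C/(r·B) = 0.275/(0.25·0.242) = 4.545.
The smallest integer exceeding 4.545 is 5.

5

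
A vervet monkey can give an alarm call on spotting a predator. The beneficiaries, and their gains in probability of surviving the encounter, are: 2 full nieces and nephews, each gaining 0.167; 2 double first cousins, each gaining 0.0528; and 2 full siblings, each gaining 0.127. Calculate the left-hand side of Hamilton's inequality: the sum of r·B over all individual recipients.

0.2369

r to a full niece or nephew = 0.25 (full aunt/uncle↔niece/nephew: two paths of length 3 through the shared grandparent pair: r = 2·(1/2)^3 = 1/4).
r to a double first cousin = 1/4 (double first cousins share both grandparent pairs — four paths of length 4: r = 4·(1/2)^4 = 1/4).
r to a full sibling = 0.5 (full sibs share both parents — two paths of length 2: r = 2·(1/2)^2 = 1/2).
Summing one r·B term per recipient: 2·0.25·0.167 + 2·0.25·0.0528 + 2·0.5·0.127 = 0.2369.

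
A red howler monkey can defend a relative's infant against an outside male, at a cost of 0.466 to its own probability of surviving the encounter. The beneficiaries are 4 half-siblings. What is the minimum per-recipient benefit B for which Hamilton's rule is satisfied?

0.466

r to a half-sibling = 0.25 (half-sibs share one parent — one path of length 2: r = (1/2)^2 = 1/4).
Hamilton's rule with n recipients of equal r: n·r·B > C, so B > C/(n·r) = 0.466/(4·0.25) = 0.466.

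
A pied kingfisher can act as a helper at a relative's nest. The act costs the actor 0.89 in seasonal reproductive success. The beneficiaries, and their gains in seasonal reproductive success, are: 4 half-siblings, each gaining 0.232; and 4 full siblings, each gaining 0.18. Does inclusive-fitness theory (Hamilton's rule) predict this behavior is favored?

No

Hamilton's rule: the trait is favored when the sum of r·B over every recipient exceeds the actor's cost C.
r to a half-sibling = 0.25 (half-sibs share one parent — one path of length 2: r = (1/2)^2 = 1/4).
r to a full sibling = 0.5 (full sibs share both parents — two paths of length 2: r = 2·(1/2)^2 = 1/2).
Summing one r·B term per recipient: 4·0.25·0.232 + 4·0.5·0.18 = 0.592.
0.592 < 0.89: the indirect benefit is less than the cost.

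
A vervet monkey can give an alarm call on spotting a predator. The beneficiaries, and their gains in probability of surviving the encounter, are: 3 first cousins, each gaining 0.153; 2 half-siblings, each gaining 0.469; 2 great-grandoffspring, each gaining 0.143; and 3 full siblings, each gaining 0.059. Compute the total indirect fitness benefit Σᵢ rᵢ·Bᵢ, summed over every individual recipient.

0.416125

r to a first cousin = 1/8 (first cousins share one grandparent pair — two paths of length 4: r = 2·(1/2)^4 = 1/8).
r to a half-sibling = 0.25 (half-sibs share one parent — one path of length 2: r = (1/2)^2 = 1/4).
r to a great-grandoffspring = 1/8 (three parent–offspring links: r = (1/2)^3 = 1/8).
r to a full sibling = 1/2 (full sibs share both parents — two paths of length 2: r = 2·(1/2)^2 = 1/2).
Summing one r·B term per recipient: 3·0.125·0.153 + 2·0.25·0.469 + 2·0.125·0.143 + 3·0.5·0.059 = 0.416125.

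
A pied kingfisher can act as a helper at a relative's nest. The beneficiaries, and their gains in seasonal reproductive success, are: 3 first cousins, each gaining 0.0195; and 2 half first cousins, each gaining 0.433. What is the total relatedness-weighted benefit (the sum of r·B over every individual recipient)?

r to a first cousin = 1/8 (first cousins share one grandparent pair — two paths of length 4: r = 2·(1/2)^4 = 1/8).
r to a half first cousin = 0.0625 (half first cousins share one grandparent — one path of length 4: r = (1/2)^4 = 1/16).
Summing one r·B term per recipient: 3·0.125·0.0195 + 2·0.0625·0.433 = 0.0614375.

0.0614375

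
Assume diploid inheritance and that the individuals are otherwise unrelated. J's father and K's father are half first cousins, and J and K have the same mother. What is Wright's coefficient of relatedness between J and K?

0.265625

Independent pedigree routes through distinct common ancestors add.
J and K are related in two ways: half second cousins through their fathers (r = 1/64) and half-sibs through their shared mother (r = 1/4).
r = 1/64 + 1/4 = 17/64 = 0.265625.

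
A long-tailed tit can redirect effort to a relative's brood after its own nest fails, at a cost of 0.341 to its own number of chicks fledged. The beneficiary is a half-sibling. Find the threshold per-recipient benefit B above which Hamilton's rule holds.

1.364

r to a half-sibling = 1/4 (half-sibs share one parent — one path of length 2: r = (1/2)^2 = 1/4).
Hamilton's rule with n recipients of equal r: n·r·B > C, so B > C/(n·r) = 0.341/(1·0.25) = 1.364.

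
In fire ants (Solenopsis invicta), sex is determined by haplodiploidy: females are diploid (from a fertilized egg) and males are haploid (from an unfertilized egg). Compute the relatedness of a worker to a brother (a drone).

Her haploid brother carries none of their father's genes and a random half of their mother's genome; that half matches the maternal half of her own genome with probability 1/2: r = 1/2 · 1/2 = 1/4.

0.25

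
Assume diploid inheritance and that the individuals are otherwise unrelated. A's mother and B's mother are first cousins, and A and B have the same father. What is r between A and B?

0.28125

Independent pedigree routes through distinct common ancestors add.
A and B are related in two ways: second cousins through their mothers (r = 1/32) and half-sibs through their shared father (r = 1/4).
r = 1/32 + 1/4 = 0.28125.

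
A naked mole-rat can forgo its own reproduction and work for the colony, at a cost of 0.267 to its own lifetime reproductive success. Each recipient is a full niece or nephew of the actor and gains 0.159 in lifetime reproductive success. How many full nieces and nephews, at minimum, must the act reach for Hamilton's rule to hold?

7

r to a full niece or nephew = 1/4 (full aunt/uncle↔niece/nephew: two paths of length 3 through the shared grandparent pair: r = 2·(1/2)^3 = 1/4).
Hamilton's rule: n·r·B > C  ⇒  n > C/(r·B) = 0.267/(0.25·0.159) = 6.717.
The smallest integer exceeding 6.717 is 7.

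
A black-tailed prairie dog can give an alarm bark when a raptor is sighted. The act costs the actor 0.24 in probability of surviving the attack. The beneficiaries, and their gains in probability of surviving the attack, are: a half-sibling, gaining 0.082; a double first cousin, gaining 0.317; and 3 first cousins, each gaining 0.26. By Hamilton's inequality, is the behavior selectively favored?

No

Hamilton's rule: the trait is favored when the sum of r·B over every recipient exceeds the actor's cost C.
r to a half-sibling = 1/4 (half-sibs share one parent — one path of length 2: r = (1/2)^2 = 1/4).
r to a double first cousin = 0.25 (double first cousins share both grandparent pairs — four paths of length 4: r = 4·(1/2)^4 = 1/4).
r to a first cousin = 1/8 (first cousins share one grandparent pair — two paths of length 4: r = 2·(1/2)^4 = 1/8).
Summing one r·B term per recipient: 1·0.25·0.082 + 1·0.25·0.317 + 3·0.125·0.26 = 0.19725.
0.19725 < 0.24: the indirect benefit is less than the cost.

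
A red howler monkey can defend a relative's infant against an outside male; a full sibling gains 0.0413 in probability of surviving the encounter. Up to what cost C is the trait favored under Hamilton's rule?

r to a full sibling = 0.5 (full sibs share both parents — two paths of length 2: r = 2·(1/2)^2 = 1/2).
Hamilton's rule: n·r·B > C, so the trait is favored while C < n·r·B = 1·0.5·0.0413 = 0.02065.

0.02065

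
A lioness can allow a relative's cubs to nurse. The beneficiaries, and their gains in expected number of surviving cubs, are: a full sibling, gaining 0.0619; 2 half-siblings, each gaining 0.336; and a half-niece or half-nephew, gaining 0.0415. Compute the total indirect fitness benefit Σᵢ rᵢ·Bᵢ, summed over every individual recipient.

r to a full sibling = 0.5 (full sibs share both parents — two paths of length 2: r = 2·(1/2)^2 = 1/2).
r to a half-sibling = 1/4 (half-sibs share one parent — one path of length 2: r = (1/2)^2 = 1/4).
r to a half-niece or half-nephew = 1/8 (half-aunt/uncle↔niece/nephew: one path of length 3: r = (1/2)^3 = 1/8).
Summing one r·B term per recipient: 1·0.5·0.0619 + 2·0.25·0.336 + 1·0.125·0.0415 = 0.2041375.

0.2041375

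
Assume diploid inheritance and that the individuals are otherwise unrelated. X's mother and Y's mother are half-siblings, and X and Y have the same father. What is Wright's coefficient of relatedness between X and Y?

0.3125

Independent pedigree routes through distinct common ancestors add.
X and Y are related in two ways: half first cousins through their mothers (r = 1/16) and half-sibs through their shared father (r = 1/4).
r = 1/16 + 1/4 = 0.3125.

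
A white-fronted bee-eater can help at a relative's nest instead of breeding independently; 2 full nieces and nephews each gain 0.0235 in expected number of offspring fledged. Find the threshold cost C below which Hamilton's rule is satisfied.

0.01175

r to a full niece or nephew = 1/4 (full aunt/uncle↔niece/nephew: two paths of length 3 through the shared grandparent pair: r = 2·(1/2)^3 = 1/4).
Hamilton's rule: n·r·B > C, so the trait is favored while C < n·r·B = 2·0.25·0.0235 = 0.01175.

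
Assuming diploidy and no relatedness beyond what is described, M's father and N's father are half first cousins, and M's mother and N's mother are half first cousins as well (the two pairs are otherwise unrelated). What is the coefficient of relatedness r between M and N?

Independent pedigree routes through distinct common ancestors add.
M and N are related in two ways: half second cousins through their fathers (r = 1/64) and half second cousins through their mothers (r = 1/64).
r = 1/64 + 1/64 = 1/32 = 0.03125.

0.03125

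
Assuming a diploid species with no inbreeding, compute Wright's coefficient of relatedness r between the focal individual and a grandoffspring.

Each parent–offspring link contributes a factor of 1/2, and independent paths through distinct common ancestors add.
Two parent–offspring links: r = (1/2)^2 = 1/4.

0.25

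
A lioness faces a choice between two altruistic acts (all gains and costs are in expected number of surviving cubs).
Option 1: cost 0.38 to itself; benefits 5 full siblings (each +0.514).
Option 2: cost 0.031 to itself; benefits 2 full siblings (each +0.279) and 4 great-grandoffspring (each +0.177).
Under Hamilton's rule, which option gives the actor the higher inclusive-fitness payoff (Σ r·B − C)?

Option 1

Option 1: r to a full sibling = 0.5.
Option 1: Σ r·B − C = (5·0.5·0.514) − 0.38 = 0.905.
Option 2: r to a full sibling = 0.5.
Option 2: r to a great-grandoffspring = 0.125.
Option 2: Σ r·B − C = (2·0.5·0.279 + 4·0.125·0.177) − 0.031 = 0.3365.
Option 1 has the higher net inclusive-fitness payoff.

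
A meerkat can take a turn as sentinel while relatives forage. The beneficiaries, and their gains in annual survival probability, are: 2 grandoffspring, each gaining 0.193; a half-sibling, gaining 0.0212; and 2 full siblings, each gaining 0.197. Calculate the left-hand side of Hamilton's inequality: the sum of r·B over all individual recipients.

0.2988

r to a grandoffspring = 1/4 (two parent–offspring links: r = (1/2)^2 = 1/4).
r to a half-sibling = 1/4 (half-sibs share one parent — one path of length 2: r = (1/2)^2 = 1/4).
r to a full sibling = 0.5 (full sibs share both parents — two paths of length 2: r = 2·(1/2)^2 = 1/2).
Summing one r·B term per recipient: 2·0.25·0.193 + 1·0.25·0.0212 + 2·0.5·0.197 = 0.2988.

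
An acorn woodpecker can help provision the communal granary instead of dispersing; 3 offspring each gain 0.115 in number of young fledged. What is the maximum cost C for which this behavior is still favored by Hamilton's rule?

0.1725

r to an offspring = 0.5 (one parent–offspring link: r = (1/2)^1 = 1/2).
Hamilton's rule: n·r·B > C, so the trait is favored while C < n·r·B = 3·0.5·0.115 = 0.1725.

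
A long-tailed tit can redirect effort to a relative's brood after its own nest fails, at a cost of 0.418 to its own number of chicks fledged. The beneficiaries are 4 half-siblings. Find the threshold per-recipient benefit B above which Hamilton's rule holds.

0.418

r to a half-sibling = 1/4 (half-sibs share one parent — one path of length 2: r = (1/2)^2 = 1/4).
Hamilton's rule with n recipients of equal r: n·r·B > C, so B > C/(n·r) = 0.418/(4·0.25) = 0.418.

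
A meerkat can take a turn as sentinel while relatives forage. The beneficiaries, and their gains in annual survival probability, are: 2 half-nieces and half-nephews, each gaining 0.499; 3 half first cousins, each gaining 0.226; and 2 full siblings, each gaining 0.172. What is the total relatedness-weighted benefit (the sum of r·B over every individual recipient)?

r to a half-niece or half-nephew = 1/8 (half-aunt/uncle↔niece/nephew: one path of length 3: r = (1/2)^3 = 1/8).
r to a half first cousin = 1/16 (half first cousins share one grandparent — one path of length 4: r = (1/2)^4 = 1/16).
r to a full sibling = 0.5 (full sibs share both parents — two paths of length 2: r = 2·(1/2)^2 = 1/2).
Summing one r·B term per recipient: 2·0.125·0.499 + 3·0.0625·0.226 + 2·0.5·0.172 = 0.339125.

0.339125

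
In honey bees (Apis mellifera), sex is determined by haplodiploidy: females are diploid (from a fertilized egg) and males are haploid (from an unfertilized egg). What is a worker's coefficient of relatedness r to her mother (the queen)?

One meiotic link between diploid queen and diploid daughter: r = 1/2.

0.5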